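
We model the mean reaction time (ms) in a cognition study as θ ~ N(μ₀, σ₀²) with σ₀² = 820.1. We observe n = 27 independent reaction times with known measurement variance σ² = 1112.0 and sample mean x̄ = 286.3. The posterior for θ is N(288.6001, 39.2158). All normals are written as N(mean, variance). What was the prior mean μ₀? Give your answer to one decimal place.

With known observation variance, the Normal–Normal posterior has precision τ_n = τ₀ + n/σ² and mean μ_n = (τ₀μ₀ + (n/σ²)x̄)/τ_n.
Here τ₀ = 1/820.1 = 0.001219 and τ_data = 27/1112.0 = 0.024281, so τ_n = 0.025500.
Rearranging for μ₀: μ₀ = (μ_n·τ_n − τ_data·x̄)/τ₀ = (288.6001·0.025500 − 0.024281·286.3) / 0.001219 = 0.407652/0.001219 ≈ 334.4.

μ₀ = 334.4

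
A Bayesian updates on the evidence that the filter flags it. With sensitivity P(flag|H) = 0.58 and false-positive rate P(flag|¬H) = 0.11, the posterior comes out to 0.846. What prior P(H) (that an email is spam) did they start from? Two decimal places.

In odds form, posterior odds = prior odds × likelihood ratio, so prior odds = posterior odds ÷ LR.
Posterior odds = 0.846/(1−0.846) = 5.4935. LR = 0.58/0.11 = 5.2727.
Prior odds = 5.4935/5.2727 = 1.0419, so P(H) = 1.0419/(1+1.0419) ≈ 0.51.

P(H) = 0.51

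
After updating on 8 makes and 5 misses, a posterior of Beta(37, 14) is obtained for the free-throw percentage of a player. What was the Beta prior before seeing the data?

Beta(29, 9)

Under Beta–binomial conjugacy the posterior parameters are (α+s, β+f).
Subtract the data counts: 37−8=29, 14−5=9.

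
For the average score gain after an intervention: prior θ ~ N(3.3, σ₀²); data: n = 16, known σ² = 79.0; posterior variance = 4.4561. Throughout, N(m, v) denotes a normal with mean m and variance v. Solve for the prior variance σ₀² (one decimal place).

σ₀² = 45.7

For the Normal–Normal model with known σ², precisions add: τ_n = τ₀ + n/σ².
So 1/σ₀² = 1/4.4561 − 16/79.0 = 0.224411 − 0.202532 = 0.021879.
Hence σ₀² = 1/0.021879 ≈ 45.7.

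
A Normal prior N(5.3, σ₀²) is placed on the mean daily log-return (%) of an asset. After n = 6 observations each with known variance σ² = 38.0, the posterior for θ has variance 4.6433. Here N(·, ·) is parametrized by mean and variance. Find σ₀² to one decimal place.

σ₀² = 17.4

Posterior precision equals prior precision plus data precision: 1/σ_n² = 1/σ₀² + n/σ².
So 1/σ₀² = 1/4.6433 − 6/38.0 = 0.215364 − 0.157895 = 0.057469.
Hence σ₀² = 1/0.057469 ≈ 17.4.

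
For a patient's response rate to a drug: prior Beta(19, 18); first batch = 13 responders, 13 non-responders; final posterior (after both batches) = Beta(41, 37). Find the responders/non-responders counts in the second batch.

9 responders and 6 non-responders

Sequential conjugate updates are equivalent to a single update on the pooled data, so total successes = posterior α − prior α and total failures = posterior β − prior β.
Total across both batches: 41−19=22 responders, 37−18=19 non-responders.
Subtract the first batch: 22−13=9 responders and 19−13=6 non-responders.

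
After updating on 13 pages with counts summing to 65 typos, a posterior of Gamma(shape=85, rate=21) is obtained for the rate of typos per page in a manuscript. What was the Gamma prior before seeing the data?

Gamma–Poisson conjugacy: posterior shape = α + Σxᵢ, posterior rate = β + n.
So α = 85 − 65 = 20 and β = 21 − 13 = 8.

Gamma(shape=20, rate=8)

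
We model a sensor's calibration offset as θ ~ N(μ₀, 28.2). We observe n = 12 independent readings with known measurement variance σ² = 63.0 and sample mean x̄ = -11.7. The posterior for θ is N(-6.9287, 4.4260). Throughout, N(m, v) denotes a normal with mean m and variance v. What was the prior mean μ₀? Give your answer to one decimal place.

The posterior mean is a precision-weighted average: μ_n = (τ₀μ₀ + τ_data·x̄)/(τ₀+τ_data), with τ₀=1/σ₀² and τ_data=n/σ².
Here τ₀ = 1/28.2 = 0.035461 and τ_data = 12/63.0 = 0.190476, so τ_n = 0.225937.
Rearranging for μ₀: μ₀ = (μ_n·τ_n − τ_data·x̄)/τ₀ = (-6.9287·0.225937 − 0.190476·-11.7) / 0.035461 = 0.663120/0.035461 ≈ 18.7.

μ₀ = 18.7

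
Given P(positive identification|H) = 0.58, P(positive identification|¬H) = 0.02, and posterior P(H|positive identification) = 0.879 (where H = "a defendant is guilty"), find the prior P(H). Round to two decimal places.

P(H) = 0.20

Bayes' rule in odds form gives O(H|E) = O(H)·[P(E|H)/P(E|¬H)], hence O(H) = O(H|E)/LR.
Posterior odds = 0.879/(1−0.879) = 7.2645. LR = 0.58/0.02 = 29.0000.
Prior odds = 7.2645/29.0000 = 0.2505, so P(H) = 0.2505/(1+0.2505) ≈ 0.20.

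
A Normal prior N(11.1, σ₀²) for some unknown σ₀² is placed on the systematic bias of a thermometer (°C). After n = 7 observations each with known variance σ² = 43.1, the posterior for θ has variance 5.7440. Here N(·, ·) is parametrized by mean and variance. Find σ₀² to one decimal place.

Posterior precision equals prior precision plus data precision: 1/σ_n² = 1/σ₀² + n/σ².
So 1/σ₀² = 1/5.7440 − 7/43.1 = 0.174095 − 0.162413 = 0.011682.
Hence σ₀² = 1/0.011682 ≈ 85.6.

σ₀² = 85.6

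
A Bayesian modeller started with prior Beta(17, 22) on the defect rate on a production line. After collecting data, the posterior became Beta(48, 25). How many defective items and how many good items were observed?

A Beta(a, b) prior with s successes and f failures in binomial data gives a Beta(a+s, b+f) posterior.
So s = 48 − 17 = 31 and f = 25 − 22 = 3.

31 defective items and 3 good items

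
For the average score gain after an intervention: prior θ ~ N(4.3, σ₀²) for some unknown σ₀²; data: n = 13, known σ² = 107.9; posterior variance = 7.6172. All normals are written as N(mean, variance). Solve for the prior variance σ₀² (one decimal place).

σ₀² = 92.6

For the Normal–Normal model with known σ², precisions add: τ_n = τ₀ + n/σ².
So 1/σ₀² = 1/7.6172 − 13/107.9 = 0.131282 − 0.120482 = 0.010800.
Hence σ₀² = 1/0.010800 ≈ 92.6.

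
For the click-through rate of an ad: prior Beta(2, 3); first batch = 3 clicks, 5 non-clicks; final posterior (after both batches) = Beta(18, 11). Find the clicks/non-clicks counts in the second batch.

Because Beta–binomial updating is additive in the counts, the combined data contributed (α_post−α_prior, β_post−β_prior) successes and failures.
Total across both batches: 18−2=16 clicks, 11−3=8 non-clicks.
Subtract the first batch: 16−3=13 clicks and 8−5=3 non-clicks.

13 clicks and 3 non-clicks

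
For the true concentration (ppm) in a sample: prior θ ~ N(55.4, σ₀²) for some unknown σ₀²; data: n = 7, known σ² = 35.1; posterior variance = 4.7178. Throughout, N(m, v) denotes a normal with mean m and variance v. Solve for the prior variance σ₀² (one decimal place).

For the Normal–Normal model with known σ², precisions add: τ_n = τ₀ + n/σ².
So 1/σ₀² = 1/4.7178 − 7/35.1 = 0.211963 − 0.199430 = 0.012533.
Hence σ₀² = 1/0.012533 ≈ 79.8.

σ₀² = 79.8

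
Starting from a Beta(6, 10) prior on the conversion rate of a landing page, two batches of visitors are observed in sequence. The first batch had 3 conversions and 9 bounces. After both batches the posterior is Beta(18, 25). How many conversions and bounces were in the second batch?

Because Beta–binomial updating is additive in the counts, the combined data contributed (α_post−α_prior, β_post−β_prior) successes and failures.
Total across both batches: 18−6=12 conversions, 25−10=15 bounces.
Subtract the first batch: 12−3=9 conversions and 15−9=6 bounces.

9 conversions and 6 bounces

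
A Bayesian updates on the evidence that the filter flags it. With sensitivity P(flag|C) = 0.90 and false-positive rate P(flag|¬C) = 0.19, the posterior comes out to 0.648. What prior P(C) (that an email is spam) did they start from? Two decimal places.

P(C) = 0.28

Bayes' rule in odds form gives O(C|E) = O(C)·[P(E|C)/P(E|¬C)], hence O(C) = O(C|E)/LR.
Posterior odds = 0.648/(1−0.648) = 1.8409. LR = 0.90/0.19 = 4.7368.
Prior odds = 1.8409/4.7368 = 0.3886, so P(C) = 0.3886/(1+0.3886) ≈ 0.28.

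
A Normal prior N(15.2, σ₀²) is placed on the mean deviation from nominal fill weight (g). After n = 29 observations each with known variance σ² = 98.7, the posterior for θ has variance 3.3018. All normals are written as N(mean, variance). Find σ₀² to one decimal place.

For the Normal–Normal model with known σ², precisions add: τ_n = τ₀ + n/σ².
So 1/σ₀² = 1/3.3018 − 29/98.7 = 0.302865 − 0.293820 = 0.009045.
Hence σ₀² = 1/0.009045 ≈ 110.6.

σ₀² = 110.6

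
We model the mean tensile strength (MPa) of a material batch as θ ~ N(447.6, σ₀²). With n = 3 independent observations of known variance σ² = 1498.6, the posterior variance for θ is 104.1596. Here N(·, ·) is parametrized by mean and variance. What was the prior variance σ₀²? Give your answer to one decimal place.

Posterior precision equals prior precision plus data precision: 1/σ_n² = 1/σ₀² + n/σ².
So 1/σ₀² = 1/104.1596 − 3/1498.6 = 0.009601 − 0.002002 = 0.007599.
Hence σ₀² = 1/0.007599 ≈ 131.6.

σ₀² = 131.6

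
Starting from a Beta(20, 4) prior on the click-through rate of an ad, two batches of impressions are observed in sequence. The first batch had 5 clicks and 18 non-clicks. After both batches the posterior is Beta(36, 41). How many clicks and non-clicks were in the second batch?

Sequential conjugate updates are equivalent to a single update on the pooled data, so total successes = posterior α − prior α and total failures = posterior β − prior β.
Total across both batches: 36−20=16 clicks, 41−4=37 non-clicks.
Subtract the first batch: 16−5=11 clicks and 37−18=19 non-clicks.

11 clicks and 19 non-clicks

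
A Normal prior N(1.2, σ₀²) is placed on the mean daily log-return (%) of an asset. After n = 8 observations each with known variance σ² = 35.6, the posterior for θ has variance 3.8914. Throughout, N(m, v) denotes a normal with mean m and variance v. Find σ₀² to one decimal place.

σ₀² = 31.0

Posterior precision equals prior precision plus data precision: 1/σ_n² = 1/σ₀² + n/σ².
So 1/σ₀² = 1/3.8914 − 8/35.6 = 0.256977 − 0.224719 = 0.032258.
Hence σ₀² = 1/0.032258 ≈ 31.0.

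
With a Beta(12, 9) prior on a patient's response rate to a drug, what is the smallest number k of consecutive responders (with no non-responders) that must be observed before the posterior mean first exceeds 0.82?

k = 30

After k responders and 0 non-responders the posterior is Beta(12+k, 9), with mean (12+k)/(12+9+k).
Set (12+k)/(21+k) > 0.82 and solve: k > (0.82·21 − 12)/(1 − 0.82) = 29.000.
The smallest integer exceeding 29.000 is 30.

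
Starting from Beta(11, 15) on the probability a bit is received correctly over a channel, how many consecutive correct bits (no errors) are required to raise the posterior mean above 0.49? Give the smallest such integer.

k = 4

After k correct bits and 0 errors the posterior is Beta(11+k, 15), with mean (11+k)/(11+15+k).
Set (11+k)/(26+k) > 0.49 and solve: k > (0.49·26 − 11)/(1 − 0.49) = 3.412.
The smallest integer exceeding 3.412 is 4.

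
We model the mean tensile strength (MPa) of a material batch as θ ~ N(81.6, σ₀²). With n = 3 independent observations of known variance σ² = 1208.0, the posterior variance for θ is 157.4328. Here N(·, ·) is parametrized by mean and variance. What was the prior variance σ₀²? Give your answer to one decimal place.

σ₀² = 258.5

For the Normal–Normal model with known σ², precisions add: τ_n = τ₀ + n/σ².
So 1/σ₀² = 1/157.4328 − 3/1208.0 = 0.006352 − 0.002483 = 0.003869.
Hence σ₀² = 1/0.003869 ≈ 258.5.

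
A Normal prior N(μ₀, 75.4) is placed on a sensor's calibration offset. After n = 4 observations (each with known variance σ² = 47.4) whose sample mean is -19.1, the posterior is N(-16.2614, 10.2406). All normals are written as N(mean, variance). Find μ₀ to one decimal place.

With known observation variance, the Normal–Normal posterior has precision τ_n = τ₀ + n/σ² and mean μ_n = (τ₀μ₀ + (n/σ²)x̄)/τ_n.
Here τ₀ = 1/75.4 = 0.013263 and τ_data = 4/47.4 = 0.084388, so τ_n = 0.097651.
Rearranging for μ₀: μ₀ = (μ_n·τ_n − τ_data·x̄)/τ₀ = (-16.2614·0.097651 − 0.084388·-19.1) / 0.013263 = 0.023869/0.013263 ≈ 1.8.

μ₀ = 1.8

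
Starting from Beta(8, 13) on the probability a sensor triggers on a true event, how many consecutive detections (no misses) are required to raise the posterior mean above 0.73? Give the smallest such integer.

After k detections and 0 misses the posterior is Beta(8+k, 13), with mean (8+k)/(8+13+k).
Set (8+k)/(21+k) > 0.73 and solve: k > (0.73·21 − 8)/(1 − 0.73) = 27.148.
The smallest integer exceeding 27.148 is 28, and checking k=28: (36)/(49) = 0.7347 > 0.73.

k = 28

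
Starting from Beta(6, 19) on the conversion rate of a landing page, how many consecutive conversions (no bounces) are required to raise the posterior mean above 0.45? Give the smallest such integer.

After k conversions and 0 bounces the posterior is Beta(6+k, 19), with mean (6+k)/(6+19+k).
Set (6+k)/(25+k) > 0.45 and solve: k > (0.45·25 − 6)/(1 − 0.45) = 9.545.
The smallest integer exceeding 9.545 is 10.

k = 10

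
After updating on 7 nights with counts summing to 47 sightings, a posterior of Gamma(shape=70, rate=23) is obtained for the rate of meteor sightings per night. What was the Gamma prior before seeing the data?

Gamma(shape=23, rate=16)

A Gamma(α, β) prior (rate parametrization) on a Poisson rate with n observations summing to S gives posterior Gamma(α+S, β+n).
So α = 70 − 47 = 23 and β = 23 − 7 = 16.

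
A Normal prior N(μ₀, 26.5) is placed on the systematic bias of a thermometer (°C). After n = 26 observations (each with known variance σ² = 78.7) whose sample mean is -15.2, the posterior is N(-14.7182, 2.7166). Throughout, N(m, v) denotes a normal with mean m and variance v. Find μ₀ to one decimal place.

With known observation variance, the Normal–Normal posterior has precision τ_n = τ₀ + n/σ² and mean μ_n = (τ₀μ₀ + (n/σ²)x̄)/τ_n.
Here τ₀ = 1/26.5 = 0.037736 and τ_data = 26/78.7 = 0.330368, so τ_n = 0.368104.
Rearranging for μ₀: μ₀ = (μ_n·τ_n − τ_data·x̄)/τ₀ = (-14.7182·0.368104 − 0.330368·-15.2) / 0.037736 = -0.396235/0.037736 ≈ -10.5.

μ₀ = -10.5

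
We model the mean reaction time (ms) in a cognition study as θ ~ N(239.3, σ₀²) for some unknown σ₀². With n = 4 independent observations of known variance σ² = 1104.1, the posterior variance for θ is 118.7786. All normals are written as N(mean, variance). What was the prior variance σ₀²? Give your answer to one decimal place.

Posterior precision equals prior precision plus data precision: 1/σ_n² = 1/σ₀² + n/σ².
So 1/σ₀² = 1/118.7786 − 4/1104.1 = 0.008419 − 0.003623 = 0.004796.
Hence σ₀² = 1/0.004796 ≈ 208.5.

σ₀² = 208.5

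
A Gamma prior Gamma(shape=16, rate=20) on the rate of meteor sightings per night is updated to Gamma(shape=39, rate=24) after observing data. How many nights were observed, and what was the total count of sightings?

Gamma–Poisson conjugacy: posterior shape = α + Σxᵢ, posterior rate = β + n.
Matching: Σxᵢ = 39 − 16 = 23 and n = 24 − 20 = 4.

n = 4 nights with total 23 sightings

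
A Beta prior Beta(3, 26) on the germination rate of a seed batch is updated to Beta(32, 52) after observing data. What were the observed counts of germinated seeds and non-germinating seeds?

29 germinated seeds and 26 non-germinating seeds

A Beta(α, β) prior with s successes and f failures in binomial data gives a Beta(α+s, β+f) posterior.
So s = 32 − 3 = 29 and f = 52 − 26 = 26.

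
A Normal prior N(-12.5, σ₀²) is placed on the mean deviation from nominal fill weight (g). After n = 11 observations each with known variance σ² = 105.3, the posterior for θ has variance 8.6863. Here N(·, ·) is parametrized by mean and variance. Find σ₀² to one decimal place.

Posterior precision equals prior precision plus data precision: 1/σ_n² = 1/σ₀² + n/σ².
So 1/σ₀² = 1/8.6863 − 11/105.3 = 0.115124 − 0.104463 = 0.010661.
Hence σ₀² = 1/0.010661 ≈ 93.8.

σ₀² = 93.8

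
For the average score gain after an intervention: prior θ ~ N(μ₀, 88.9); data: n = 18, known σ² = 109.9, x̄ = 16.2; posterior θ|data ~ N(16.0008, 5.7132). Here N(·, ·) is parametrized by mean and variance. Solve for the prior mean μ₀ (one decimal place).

μ₀ = 13.1

With known observation variance, the Normal–Normal posterior has precision τ_n = τ₀ + n/σ² and mean μ_n = (τ₀μ₀ + (n/σ²)x̄)/τ_n.
Here τ₀ = 1/88.9 = 0.011249 and τ_data = 18/109.9 = 0.163785, so τ_n = 0.175034.
Rearranging for μ₀: μ₀ = (μ_n·τ_n − τ_data·x̄)/τ₀ = (16.0008·0.175034 − 0.163785·16.2) / 0.011249 = 0.147367/0.011249 ≈ 13.1.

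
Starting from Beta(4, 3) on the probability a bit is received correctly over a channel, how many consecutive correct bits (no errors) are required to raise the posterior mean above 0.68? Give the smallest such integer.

After k correct bits and 0 errors the posterior is Beta(4+k, 3), with mean (4+k)/(4+3+k).
Set (4+k)/(7+k) > 0.68 and solve: k > (0.68·7 − 4)/(1 − 0.68) = 2.375.
The smallest integer exceeding 2.375 is 3.

k = 3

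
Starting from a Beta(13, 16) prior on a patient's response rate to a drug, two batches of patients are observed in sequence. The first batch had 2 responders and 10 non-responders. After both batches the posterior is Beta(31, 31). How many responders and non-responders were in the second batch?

Sequential conjugate updates are equivalent to a single update on the pooled data, so total successes = posterior α − prior α and total failures = posterior β − prior β.
Total across both batches: 31−13=18 responders, 31−16=15 non-responders.
Subtract the first batch: 18−2=16 responders and 15−10=5 non-responders.

16 responders and 5 non-responders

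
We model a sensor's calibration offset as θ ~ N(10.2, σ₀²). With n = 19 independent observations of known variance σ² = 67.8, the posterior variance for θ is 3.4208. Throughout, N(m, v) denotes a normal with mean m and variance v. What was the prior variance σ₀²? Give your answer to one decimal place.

σ₀² = 82.7

For the Normal–Normal model with known σ², precisions add: τ_n = τ₀ + n/σ².
So 1/σ₀² = 1/3.4208 − 19/67.8 = 0.292329 − 0.280236 = 0.012093.
Hence σ₀² = 1/0.012093 ≈ 82.7.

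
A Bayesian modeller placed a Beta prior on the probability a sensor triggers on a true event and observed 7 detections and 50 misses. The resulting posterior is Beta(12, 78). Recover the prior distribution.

Beta(5, 28)

Beta is conjugate to the binomial likelihood: posterior = Beta(α+s, β+f).
Subtract the data counts: 12−7=5, 78−50=28.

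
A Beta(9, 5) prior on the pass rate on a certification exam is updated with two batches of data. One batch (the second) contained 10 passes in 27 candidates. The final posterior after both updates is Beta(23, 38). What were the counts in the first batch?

4 passes and 16 failures

Because Beta–binomial updating is additive in the counts, the combined data contributed (α_post−α_prior, β_post−β_prior) successes and failures.
Total across both batches: 23−9=14 passes, 38−5=33 failures.
Subtract the second batch: 14−10=4 passes and 33−17=16 failures.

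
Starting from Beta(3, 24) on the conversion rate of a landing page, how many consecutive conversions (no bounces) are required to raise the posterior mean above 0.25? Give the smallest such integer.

k = 6

After k conversions and 0 bounces the posterior is Beta(3+k, 24), with mean (3+k)/(3+24+k).
Set (3+k)/(27+k) > 0.25 and solve: k > (0.25·27 − 3)/(1 − 0.25) = 5.000.
The smallest integer exceeding 5.000 is 6.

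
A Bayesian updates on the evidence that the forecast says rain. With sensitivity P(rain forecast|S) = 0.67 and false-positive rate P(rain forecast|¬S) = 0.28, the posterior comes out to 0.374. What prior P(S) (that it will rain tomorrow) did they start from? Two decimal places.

P(S) = 0.20

Bayes' rule in odds form gives O(S|E) = O(S)·[P(E|S)/P(E|¬S)], hence O(S) = O(S|E)/LR.
Posterior odds = 0.374/(1−0.374) = 0.5974. LR = 0.67/0.28 = 2.3929.
Prior odds = 0.5974/2.3929 = 0.2497, so P(S) = 0.2497/(1+0.2497) ≈ 0.20.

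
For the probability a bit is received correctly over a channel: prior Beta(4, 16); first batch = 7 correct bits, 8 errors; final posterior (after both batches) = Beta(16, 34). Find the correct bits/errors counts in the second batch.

Because Beta–binomial updating is additive in the counts, the combined data contributed (α_post−α_prior, β_post−β_prior) successes and failures.
Total across both batches: 16−4=12 correct bits, 34−16=18 errors.
Subtract the first batch: 12−7=5 correct bits and 18−8=10 errors.

5 correct bits and 10 errors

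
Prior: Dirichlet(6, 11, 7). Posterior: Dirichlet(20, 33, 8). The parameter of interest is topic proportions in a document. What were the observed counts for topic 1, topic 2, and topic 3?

For a Dirichlet(α) prior with multinomial counts c, the posterior is Dirichlet(α + c) componentwise.
Counts are posterior − prior componentwise: 20−6=14, 33−11=22, 8−7=1.

counts (14, 22, 1)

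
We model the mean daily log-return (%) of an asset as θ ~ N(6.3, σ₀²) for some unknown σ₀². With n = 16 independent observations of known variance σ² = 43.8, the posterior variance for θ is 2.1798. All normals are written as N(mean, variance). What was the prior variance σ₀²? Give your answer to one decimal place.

Posterior precision equals prior precision plus data precision: 1/σ_n² = 1/σ₀² + n/σ².
So 1/σ₀² = 1/2.1798 − 16/43.8 = 0.458758 − 0.365297 = 0.093461.
Hence σ₀² = 1/0.093461 ≈ 10.7.

σ₀² = 10.7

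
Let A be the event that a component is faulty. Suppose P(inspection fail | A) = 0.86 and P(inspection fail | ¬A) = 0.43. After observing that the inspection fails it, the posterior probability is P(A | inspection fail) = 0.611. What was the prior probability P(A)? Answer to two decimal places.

Bayes' rule in odds form gives O(A|E) = O(A)·[P(E|A)/P(E|¬A)], hence O(A) = O(A|E)/LR.
Posterior odds = 0.611/(1−0.611) = 1.5707. LR = 0.86/0.43 = 2.0000.
Prior odds = 1.5707/2.0000 = 0.7853, so P(A) = 0.7853/(1+0.7853) ≈ 0.44.

P(A) = 0.44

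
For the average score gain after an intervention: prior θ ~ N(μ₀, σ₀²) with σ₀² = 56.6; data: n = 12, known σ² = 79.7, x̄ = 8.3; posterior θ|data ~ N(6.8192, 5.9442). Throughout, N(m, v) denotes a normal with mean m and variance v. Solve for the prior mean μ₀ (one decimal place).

μ₀ = -5.8

The posterior mean is a precision-weighted average: μ_n = (τ₀μ₀ + τ_data·x̄)/(τ₀+τ_data), with τ₀=1/σ₀² and τ_data=n/σ².
Here τ₀ = 1/56.6 = 0.017668 and τ_data = 12/79.7 = 0.150565, so τ_n = 0.168233.
Rearranging for μ₀: μ₀ = (μ_n·τ_n − τ_data·x̄)/τ₀ = (6.8192·0.168233 − 0.150565·8.3) / 0.017668 = -0.102475/0.017668 ≈ -5.8.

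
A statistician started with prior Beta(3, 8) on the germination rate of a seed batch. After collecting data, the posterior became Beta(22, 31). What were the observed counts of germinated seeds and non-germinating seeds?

19 germinated seeds and 23 non-germinating seeds

A Beta(a, b) prior with s successes and f failures in binomial data gives a Beta(a+s, b+f) posterior.
Match parameters: s=22−3=19, f=31−8=23.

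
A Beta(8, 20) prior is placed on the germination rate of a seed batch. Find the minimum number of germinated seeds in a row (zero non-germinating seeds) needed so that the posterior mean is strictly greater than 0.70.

k = 39

After k germinated seeds and 0 non-germinating seeds the posterior is Beta(8+k, 20), with mean (8+k)/(8+20+k).
Set (8+k)/(28+k) > 0.70 and solve: k > (0.70·28 − 8)/(1 − 0.70) = 38.667.
The smallest integer exceeding 38.667 is 39.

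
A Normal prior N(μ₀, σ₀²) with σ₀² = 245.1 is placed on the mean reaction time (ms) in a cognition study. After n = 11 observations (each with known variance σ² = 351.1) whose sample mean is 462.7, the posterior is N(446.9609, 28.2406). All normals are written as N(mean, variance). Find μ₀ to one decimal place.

The posterior mean is a precision-weighted average: μ_n = (τ₀μ₀ + τ_data·x̄)/(τ₀+τ_data), with τ₀=1/σ₀² and τ_data=n/σ².
Here τ₀ = 1/245.1 = 0.004080 and τ_data = 11/351.1 = 0.031330, so τ_n = 0.035410.
Rearranging for μ₀: μ₀ = (μ_n·τ_n − τ_data·x̄)/τ₀ = (446.9609·0.035410 − 0.031330·462.7) / 0.004080 = 1.330494/0.004080 ≈ 326.1.

μ₀ = 326.1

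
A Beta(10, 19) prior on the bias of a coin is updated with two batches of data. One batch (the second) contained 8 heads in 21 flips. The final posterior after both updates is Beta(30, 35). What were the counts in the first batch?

12 heads and 3 tails

Because Beta–binomial updating is additive in the counts, the combined data contributed (α_post−α_prior, β_post−β_prior) successes and failures.
Total across both batches: 30−10=20 heads, 35−19=16 tails.
Subtract the second batch: 20−8=12 heads and 16−13=3 tails.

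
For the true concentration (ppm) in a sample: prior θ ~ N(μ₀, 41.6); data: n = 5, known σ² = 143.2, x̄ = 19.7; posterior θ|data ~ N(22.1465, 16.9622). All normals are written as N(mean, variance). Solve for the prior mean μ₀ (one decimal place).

μ₀ = 25.7

With known observation variance, the Normal–Normal posterior has precision τ_n = τ₀ + n/σ² and mean μ_n = (τ₀μ₀ + (n/σ²)x̄)/τ_n.
Here τ₀ = 1/41.6 = 0.024038 and τ_data = 5/143.2 = 0.034916, so τ_n = 0.058954.
Rearranging for μ₀: μ₀ = (μ_n·τ_n − τ_data·x̄)/τ₀ = (22.1465·0.058954 − 0.034916·19.7) / 0.024038 = 0.617780/0.024038 ≈ 25.7.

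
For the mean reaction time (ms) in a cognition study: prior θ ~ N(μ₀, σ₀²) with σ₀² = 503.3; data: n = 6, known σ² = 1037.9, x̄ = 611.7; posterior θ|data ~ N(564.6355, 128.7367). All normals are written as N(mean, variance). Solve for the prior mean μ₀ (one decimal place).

The posterior mean is a precision-weighted average: μ_n = (τ₀μ₀ + τ_data·x̄)/(τ₀+τ_data), with τ₀=1/σ₀² and τ_data=n/σ².
Here τ₀ = 1/503.3 = 0.001987 and τ_data = 6/1037.9 = 0.005781, so τ_n = 0.007768.
Rearranging for μ₀: μ₀ = (μ_n·τ_n − τ_data·x̄)/τ₀ = (564.6355·0.007768 − 0.005781·611.7) / 0.001987 = 0.849851/0.001987 ≈ 427.7.

μ₀ = 427.7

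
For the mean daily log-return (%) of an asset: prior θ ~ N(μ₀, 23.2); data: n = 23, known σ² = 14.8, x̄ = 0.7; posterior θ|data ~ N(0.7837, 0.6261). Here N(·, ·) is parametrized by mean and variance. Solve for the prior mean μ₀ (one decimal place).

μ₀ = 3.8

The posterior mean is a precision-weighted average: μ_n = (τ₀μ₀ + τ_data·x̄)/(τ₀+τ_data), with τ₀=1/σ₀² and τ_data=n/σ².
Here τ₀ = 1/23.2 = 0.043103 and τ_data = 23/14.8 = 1.554054, so τ_n = 1.597157.
Rearranging for μ₀: μ₀ = (μ_n·τ_n − τ_data·x̄)/τ₀ = (0.7837·1.597157 − 1.554054·0.7) / 0.043103 = 0.163854/0.043103 ≈ 3.8.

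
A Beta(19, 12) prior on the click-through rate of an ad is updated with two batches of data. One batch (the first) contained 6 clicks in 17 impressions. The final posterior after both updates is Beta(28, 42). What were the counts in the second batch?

Because Beta–binomial updating is additive in the counts, the combined data contributed (α_post−α_prior, β_post−β_prior) successes and failures.
Total across both batches: 28−19=9 clicks, 42−12=30 non-clicks.
Subtract the first batch: 9−6=3 clicks and 30−11=19 non-clicks.

3 clicks and 19 non-clicks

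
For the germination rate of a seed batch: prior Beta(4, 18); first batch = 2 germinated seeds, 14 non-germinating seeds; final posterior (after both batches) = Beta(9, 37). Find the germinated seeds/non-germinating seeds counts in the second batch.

3 germinated seeds and 5 non-germinating seeds

Sequential conjugate updates are equivalent to a single update on the pooled data, so total successes = posterior α − prior α and total failures = posterior β − prior β.
Total across both batches: 9−4=5 germinated seeds, 37−18=19 non-germinating seeds.
Subtract the first batch: 5−2=3 germinated seeds and 19−14=5 non-germinating seeds.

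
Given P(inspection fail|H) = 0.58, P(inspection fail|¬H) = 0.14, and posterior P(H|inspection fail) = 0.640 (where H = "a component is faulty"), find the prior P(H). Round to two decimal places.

P(H) = 0.30

In odds form, posterior odds = prior odds × likelihood ratio, so prior odds = posterior odds ÷ LR.
Posterior odds = 0.640/(1−0.640) = 1.7778. LR = 0.58/0.14 = 4.1429.
Prior odds = 1.7778/4.1429 = 0.4291, so P(H) = 0.4291/(1+0.4291) ≈ 0.30.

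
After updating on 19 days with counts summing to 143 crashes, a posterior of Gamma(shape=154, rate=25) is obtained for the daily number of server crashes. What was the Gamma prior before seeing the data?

A Gamma(α, β) prior (rate parametrization) on a Poisson rate with n observations summing to S gives posterior Gamma(α+S, β+n).
So α = 154 − 143 = 11 and β = 25 − 19 = 6.

Gamma(shape=11, rate=6)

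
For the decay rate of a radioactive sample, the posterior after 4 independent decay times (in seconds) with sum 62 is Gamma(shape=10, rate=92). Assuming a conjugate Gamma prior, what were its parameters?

Gamma–exponential conjugacy: posterior shape = α + n, posterior rate = β + Σtᵢ.
So α = 10 − 4 = 6 and β = 92 − 62 = 30.

Gamma(shape=6, rate=30)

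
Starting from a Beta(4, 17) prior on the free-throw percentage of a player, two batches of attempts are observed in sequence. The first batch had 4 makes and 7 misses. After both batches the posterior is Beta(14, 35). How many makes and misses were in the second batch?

6 makes and 11 misses

Because Beta–binomial updating is additive in the counts, the combined data contributed (α_post−α_prior, β_post−β_prior) successes and failures.
Total across both batches: 14−4=10 makes, 35−17=18 misses.
Subtract the first batch: 10−4=6 makes and 18−7=11 misses.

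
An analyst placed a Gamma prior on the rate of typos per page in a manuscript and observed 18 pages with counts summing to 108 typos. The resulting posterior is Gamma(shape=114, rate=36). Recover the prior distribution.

Gamma(shape=6, rate=18)

Gamma–Poisson conjugacy: posterior shape = α + Σxᵢ, posterior rate = β + n.
So α = 114 − 108 = 6 and β = 36 − 18 = 18.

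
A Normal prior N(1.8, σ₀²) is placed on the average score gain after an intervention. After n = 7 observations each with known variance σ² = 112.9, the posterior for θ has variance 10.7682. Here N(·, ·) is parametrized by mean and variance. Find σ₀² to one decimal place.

σ₀² = 32.4

Posterior precision equals prior precision plus data precision: 1/σ_n² = 1/σ₀² + n/σ².
So 1/σ₀² = 1/10.7682 − 7/112.9 = 0.092866 − 0.062002 = 0.030864.
Hence σ₀² = 1/0.030864 ≈ 32.4.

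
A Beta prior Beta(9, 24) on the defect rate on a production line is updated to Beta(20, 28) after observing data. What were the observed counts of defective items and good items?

Under Beta–binomial conjugacy the posterior parameters are (a+s, b+f).
Match parameters: s=20−9=11, f=28−24=4.

11 defective items and 4 good items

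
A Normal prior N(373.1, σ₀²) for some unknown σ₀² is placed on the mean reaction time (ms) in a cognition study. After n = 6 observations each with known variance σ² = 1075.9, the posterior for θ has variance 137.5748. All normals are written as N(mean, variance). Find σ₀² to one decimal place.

σ₀² = 591.0

For the Normal–Normal model with known σ², precisions add: τ_n = τ₀ + n/σ².
So 1/σ₀² = 1/137.5748 − 6/1075.9 = 0.007269 − 0.005577 = 0.001692.
Hence σ₀² = 1/0.001692 ≈ 591.0.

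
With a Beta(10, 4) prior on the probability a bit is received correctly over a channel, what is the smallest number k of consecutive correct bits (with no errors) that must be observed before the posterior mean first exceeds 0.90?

k = 27

After k correct bits and 0 errors the posterior is Beta(10+k, 4), with mean (10+k)/(10+4+k).
Set (10+k)/(14+k) > 0.90 and solve: k > (0.90·14 − 10)/(1 − 0.90) = 26.000.
The smallest integer exceeding 26.000 is 27, and checking k=27: (37)/(41) = 0.9024 > 0.90.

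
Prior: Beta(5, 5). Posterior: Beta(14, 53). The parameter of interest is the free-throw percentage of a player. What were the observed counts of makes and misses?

9 makes and 48 misses

Under Beta–binomial conjugacy the posterior parameters are (a+s, b+f).
Match parameters: s=14−5=9, f=53−5=48.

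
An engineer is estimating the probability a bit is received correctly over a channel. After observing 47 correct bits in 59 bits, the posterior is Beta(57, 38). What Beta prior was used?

Under Beta–binomial conjugacy the posterior parameters are (α+s, β+f).
So α = 57 − 47 = 10 and β = 38 − 12 = 26.

Beta(10, 26)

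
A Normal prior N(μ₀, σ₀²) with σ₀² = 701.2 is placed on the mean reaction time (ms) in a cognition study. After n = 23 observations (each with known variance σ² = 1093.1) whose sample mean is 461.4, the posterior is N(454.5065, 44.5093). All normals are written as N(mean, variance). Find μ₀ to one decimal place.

With known observation variance, the Normal–Normal posterior has precision τ_n = τ₀ + n/σ² and mean μ_n = (τ₀μ₀ + (n/σ²)x̄)/τ_n.
Here τ₀ = 1/701.2 = 0.001426 and τ_data = 23/1093.1 = 0.021041, so τ_n = 0.022467.
Rearranging for μ₀: μ₀ = (μ_n·τ_n − τ_data·x̄)/τ₀ = (454.5065·0.022467 − 0.021041·461.4) / 0.001426 = 0.503080/0.001426 ≈ 352.8.

μ₀ = 352.8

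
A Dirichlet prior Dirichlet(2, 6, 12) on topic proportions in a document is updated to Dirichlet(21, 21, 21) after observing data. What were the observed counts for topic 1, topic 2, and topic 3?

counts (19, 15, 9)

For a Dirichlet(α) prior with multinomial counts c, the posterior is Dirichlet(α + c) componentwise.
Counts are posterior − prior componentwise: 21−2=19, 21−6=15, 21−12=9.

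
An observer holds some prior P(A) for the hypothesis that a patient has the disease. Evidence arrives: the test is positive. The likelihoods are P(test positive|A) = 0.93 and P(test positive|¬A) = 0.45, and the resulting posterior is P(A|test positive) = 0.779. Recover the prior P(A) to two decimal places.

In odds form, posterior odds = prior odds × likelihood ratio, so prior odds = posterior odds ÷ LR.
Posterior odds = 0.779/(1−0.779) = 3.5249. LR = 0.93/0.45 = 2.0667.
Prior odds = 3.5249/2.0667 = 1.7056, so P(A) = 1.7056/(1+1.7056) ≈ 0.63.

P(A) = 0.63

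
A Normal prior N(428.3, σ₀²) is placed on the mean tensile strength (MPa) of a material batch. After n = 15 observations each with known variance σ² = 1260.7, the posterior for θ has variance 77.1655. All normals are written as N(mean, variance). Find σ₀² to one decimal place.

σ₀² = 942.5

For the Normal–Normal model with known σ², precisions add: τ_n = τ₀ + n/σ².
So 1/σ₀² = 1/77.1655 − 15/1260.7 = 0.012959 − 0.011898 = 0.001061.
Hence σ₀² = 1/0.001061 ≈ 942.5.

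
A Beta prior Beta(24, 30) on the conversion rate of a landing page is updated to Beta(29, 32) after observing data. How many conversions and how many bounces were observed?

5 conversions and 2 bounces

A Beta(α, β) prior with s successes and f failures in binomial data gives a Beta(α+s, β+f) posterior.
Match parameters: s=29−24=5, f=32−30=2.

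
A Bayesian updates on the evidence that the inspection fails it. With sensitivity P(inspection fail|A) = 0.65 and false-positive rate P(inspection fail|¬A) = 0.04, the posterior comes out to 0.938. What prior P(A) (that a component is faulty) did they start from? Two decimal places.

Bayes' rule in odds form gives O(A|E) = O(A)·[P(E|A)/P(E|¬A)], hence O(A) = O(A|E)/LR.
Posterior odds = 0.938/(1−0.938) = 15.1290. LR = 0.65/0.04 = 16.2500.
Prior odds = 15.1290/16.2500 = 0.9310, so P(A) = 0.9310/(1+0.9310) ≈ 0.48.

P(A) = 0.48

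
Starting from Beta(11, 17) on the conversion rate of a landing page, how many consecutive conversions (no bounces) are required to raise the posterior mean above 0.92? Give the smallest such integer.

After k conversions and 0 bounces the posterior is Beta(11+k, 17), with mean (11+k)/(11+17+k).
Set (11+k)/(28+k) > 0.92 and solve: k > (0.92·28 − 11)/(1 − 0.92) = 184.500.
The smallest integer exceeding 184.500 is 185.

k = 185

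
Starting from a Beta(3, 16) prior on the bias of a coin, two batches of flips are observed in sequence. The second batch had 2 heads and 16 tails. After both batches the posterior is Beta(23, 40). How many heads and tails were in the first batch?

Because Beta–binomial updating is additive in the counts, the combined data contributed (α_post−α_prior, β_post−β_prior) successes and failures.
Total across both batches: 23−3=20 heads, 40−16=24 tails.
Subtract the second batch: 20−2=18 heads and 24−16=8 tails.

18 heads and 8 tails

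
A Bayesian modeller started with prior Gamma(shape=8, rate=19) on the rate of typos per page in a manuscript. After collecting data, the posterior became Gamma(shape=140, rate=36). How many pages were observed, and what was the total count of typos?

A Gamma(α, β) prior (rate parametrization) on a Poisson rate with n observations summing to S gives posterior Gamma(α+S, β+n).
Matching: Σxᵢ = 140 − 8 = 132 and n = 36 − 19 = 17.

n = 17 pages with total 132 typos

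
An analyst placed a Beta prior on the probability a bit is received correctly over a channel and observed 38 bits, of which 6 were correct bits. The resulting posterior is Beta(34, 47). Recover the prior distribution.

Beta(28, 15)

Under Beta–binomial conjugacy the posterior parameters are (a+s, b+f).
So a = 34 − 6 = 28 and b = 47 − 32 = 15.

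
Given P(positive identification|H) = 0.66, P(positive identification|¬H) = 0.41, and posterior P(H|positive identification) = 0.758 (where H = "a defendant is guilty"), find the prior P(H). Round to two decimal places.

P(H) = 0.66

In odds form, posterior odds = prior odds × likelihood ratio, so prior odds = posterior odds ÷ LR.
Posterior odds = 0.758/(1−0.758) = 3.1322. LR = 0.66/0.41 = 1.6098.
Prior odds = 3.1322/1.6098 = 1.9457, so P(H) = 1.9457/(1+1.9457) ≈ 0.66.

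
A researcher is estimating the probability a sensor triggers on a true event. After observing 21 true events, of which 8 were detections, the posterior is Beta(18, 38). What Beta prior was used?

Beta is conjugate to the binomial likelihood: posterior = Beta(α+s, β+f).
So α = 18 − 8 = 10 and β = 38 − 13 = 25.

Beta(10, 25)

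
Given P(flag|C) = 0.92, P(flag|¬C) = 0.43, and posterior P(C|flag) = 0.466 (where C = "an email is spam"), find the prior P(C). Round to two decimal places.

In odds form, posterior odds = prior odds × likelihood ratio, so prior odds = posterior odds ÷ LR.
Posterior odds = 0.466/(1−0.466) = 0.8727. LR = 0.92/0.43 = 2.1395.
Prior odds = 0.8727/2.1395 = 0.4079, so P(C) = 0.4079/(1+0.4079) ≈ 0.29.

P(C) = 0.29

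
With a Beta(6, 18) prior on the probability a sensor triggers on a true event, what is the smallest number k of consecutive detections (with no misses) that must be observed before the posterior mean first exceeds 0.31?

After k detections and 0 misses the posterior is Beta(6+k, 18), with mean (6+k)/(6+18+k).
Set (6+k)/(24+k) > 0.31 and solve: k > (0.31·24 − 6)/(1 − 0.31) = 2.087.
The smallest integer exceeding 2.087 is 3, and checking k=3: (9)/(27) = 0.3333 > 0.31.

k = 3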